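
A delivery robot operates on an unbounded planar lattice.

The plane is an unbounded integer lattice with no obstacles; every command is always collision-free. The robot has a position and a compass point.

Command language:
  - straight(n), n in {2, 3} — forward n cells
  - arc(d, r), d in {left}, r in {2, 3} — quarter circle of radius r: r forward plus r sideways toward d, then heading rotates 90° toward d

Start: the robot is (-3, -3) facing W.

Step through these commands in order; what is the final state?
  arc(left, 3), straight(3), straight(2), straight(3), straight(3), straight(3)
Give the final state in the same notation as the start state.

(-6, -20) facing S

initial: (-3, -3) facing W
1. arc(left, 3) → (-6, -6) facing S
2. straight(3) → (-6, -9) facing S
3. straight(2) → (-6, -11) facing S
4. straight(3) → (-6, -14) facing S
5. straight(3) → (-6, -17) facing S
6. straight(3) → (-6, -20) facing S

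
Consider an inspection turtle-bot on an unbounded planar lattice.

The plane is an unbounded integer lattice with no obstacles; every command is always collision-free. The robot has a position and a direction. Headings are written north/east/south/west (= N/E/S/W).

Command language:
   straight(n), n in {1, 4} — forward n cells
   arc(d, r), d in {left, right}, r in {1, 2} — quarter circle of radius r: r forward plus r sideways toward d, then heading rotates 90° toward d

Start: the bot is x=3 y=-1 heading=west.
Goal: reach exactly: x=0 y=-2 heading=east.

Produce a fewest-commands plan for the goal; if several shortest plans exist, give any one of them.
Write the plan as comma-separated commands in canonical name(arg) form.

arc(left, 1), arc(right, 2), arc(right, 1), arc(right, 1)

start: x=3 y=-1 heading=west
[1] after arc(left, 1): x=2 y=-2 heading=south
[2] after arc(right, 2): x=0 y=-4 heading=west
[3] after arc(right, 1): x=-1 y=-3 heading=north
[4] after arc(right, 1): x=0 y=-2 heading=east
minimal: 4 command(s), checked below 4.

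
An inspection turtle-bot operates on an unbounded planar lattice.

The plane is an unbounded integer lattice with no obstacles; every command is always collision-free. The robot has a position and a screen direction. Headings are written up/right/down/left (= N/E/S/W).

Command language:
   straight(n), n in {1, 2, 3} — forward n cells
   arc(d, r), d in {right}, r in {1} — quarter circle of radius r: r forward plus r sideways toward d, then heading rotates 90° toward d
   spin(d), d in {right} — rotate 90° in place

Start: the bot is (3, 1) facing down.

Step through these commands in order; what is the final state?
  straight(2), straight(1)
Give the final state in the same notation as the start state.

initial: (3, 1) facing down
t=1 straight(2) ⇒ (3, -1) facing down
t=2 straight(1) ⇒ (3, -2) facing down

(3, -2) facing down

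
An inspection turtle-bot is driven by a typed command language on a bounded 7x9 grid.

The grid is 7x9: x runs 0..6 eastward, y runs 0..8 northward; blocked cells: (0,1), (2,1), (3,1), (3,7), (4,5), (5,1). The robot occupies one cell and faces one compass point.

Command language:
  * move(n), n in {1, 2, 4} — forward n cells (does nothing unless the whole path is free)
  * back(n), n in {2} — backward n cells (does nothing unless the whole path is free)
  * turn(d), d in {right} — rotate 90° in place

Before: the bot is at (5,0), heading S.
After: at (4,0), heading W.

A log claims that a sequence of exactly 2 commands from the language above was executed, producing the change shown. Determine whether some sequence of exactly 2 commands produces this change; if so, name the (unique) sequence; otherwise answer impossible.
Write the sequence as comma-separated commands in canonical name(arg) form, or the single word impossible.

turn(right), move(1)

key: position moved to (4,0) AND the heading swung to W — translation plus rotation needed
initial: at (5,0), heading S
t=1 turn(right) ⇒ at (5,0), heading W
t=2 move(1) ⇒ at (4,0), heading W
uniquely the one of 25 2-step routes that fits.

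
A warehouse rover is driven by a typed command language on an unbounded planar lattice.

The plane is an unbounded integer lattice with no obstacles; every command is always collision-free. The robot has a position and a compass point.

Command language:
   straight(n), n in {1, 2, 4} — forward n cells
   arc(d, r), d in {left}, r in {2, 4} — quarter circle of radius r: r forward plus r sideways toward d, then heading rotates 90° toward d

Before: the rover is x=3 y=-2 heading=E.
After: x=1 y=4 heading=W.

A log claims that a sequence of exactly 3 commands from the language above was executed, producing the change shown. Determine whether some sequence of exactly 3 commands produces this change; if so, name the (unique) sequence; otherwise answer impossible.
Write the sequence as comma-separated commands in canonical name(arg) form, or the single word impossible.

arc(left, 4), arc(left, 2), straight(4)

key: order matters: swapping arc(left, 4) and straight(4) lands elsewhere
initial: x=3 y=-2 heading=E
[1] after arc(left, 4): x=7 y=2 heading=N
[2] after arc(left, 2): x=5 y=4 heading=W
[3] after straight(4): x=1 y=4 heading=W
no rival 3-sequence matches.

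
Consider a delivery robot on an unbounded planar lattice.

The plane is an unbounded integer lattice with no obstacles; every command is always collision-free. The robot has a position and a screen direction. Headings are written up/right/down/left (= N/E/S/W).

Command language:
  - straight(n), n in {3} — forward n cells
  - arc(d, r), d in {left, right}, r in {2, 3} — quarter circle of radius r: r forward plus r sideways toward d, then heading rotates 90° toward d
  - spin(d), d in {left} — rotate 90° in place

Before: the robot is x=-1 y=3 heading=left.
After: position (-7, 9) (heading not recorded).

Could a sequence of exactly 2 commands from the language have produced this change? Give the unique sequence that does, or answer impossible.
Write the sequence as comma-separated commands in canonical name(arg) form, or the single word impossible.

arc(right, 3), arc(left, 3)

key: order matters: swapping arc(right, 3) and arc(left, 3) lands elsewhere
from: x=-1 y=3 heading=left
t=1 arc(right, 3) ⇒ x=-4 y=6 heading=up
t=2 arc(left, 3) ⇒ x=-7 y=9 heading=left
all 36 alternatives checked — unique.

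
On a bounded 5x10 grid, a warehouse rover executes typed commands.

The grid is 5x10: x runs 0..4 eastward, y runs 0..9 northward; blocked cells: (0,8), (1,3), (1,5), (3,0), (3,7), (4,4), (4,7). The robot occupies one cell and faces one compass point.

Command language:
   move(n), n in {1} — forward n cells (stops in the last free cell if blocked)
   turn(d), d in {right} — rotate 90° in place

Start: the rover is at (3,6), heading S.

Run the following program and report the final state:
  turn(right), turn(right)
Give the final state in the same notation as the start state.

at (3,6), heading N

begin: at (3,6), heading S
1. turn(right) → at (3,6), heading W
2. turn(right) → at (3,6), heading N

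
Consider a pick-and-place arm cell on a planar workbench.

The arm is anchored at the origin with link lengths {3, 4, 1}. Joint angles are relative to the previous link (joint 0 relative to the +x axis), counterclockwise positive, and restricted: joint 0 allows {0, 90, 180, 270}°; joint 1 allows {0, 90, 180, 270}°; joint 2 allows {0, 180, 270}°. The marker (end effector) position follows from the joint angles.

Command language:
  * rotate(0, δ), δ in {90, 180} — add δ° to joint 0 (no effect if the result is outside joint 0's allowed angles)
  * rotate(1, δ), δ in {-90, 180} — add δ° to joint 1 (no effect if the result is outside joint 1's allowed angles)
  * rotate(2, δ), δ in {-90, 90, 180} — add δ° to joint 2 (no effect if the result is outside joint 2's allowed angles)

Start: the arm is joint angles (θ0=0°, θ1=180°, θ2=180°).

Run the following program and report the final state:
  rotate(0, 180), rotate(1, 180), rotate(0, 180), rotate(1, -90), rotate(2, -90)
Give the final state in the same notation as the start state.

joint angles (θ0=0°, θ1=270°, θ2=180°)

start: joint angles (θ0=0°, θ1=180°, θ2=180°)
t=1 rotate(0, 180) ⇒ joint angles (θ0=180°, θ1=180°, θ2=180°)
t=2 rotate(1, 180) ⇒ joint angles (θ0=180°, θ1=0°, θ2=180°)
t=3 rotate(0, 180) ⇒ joint angles (θ0=0°, θ1=0°, θ2=180°)
t=4 rotate(1, -90) ⇒ joint angles (θ0=0°, θ1=270°, θ2=180°)
t=5 rotate(2, -90) ⇒ joint angles (θ0=0°, θ1=270°, θ2=180°)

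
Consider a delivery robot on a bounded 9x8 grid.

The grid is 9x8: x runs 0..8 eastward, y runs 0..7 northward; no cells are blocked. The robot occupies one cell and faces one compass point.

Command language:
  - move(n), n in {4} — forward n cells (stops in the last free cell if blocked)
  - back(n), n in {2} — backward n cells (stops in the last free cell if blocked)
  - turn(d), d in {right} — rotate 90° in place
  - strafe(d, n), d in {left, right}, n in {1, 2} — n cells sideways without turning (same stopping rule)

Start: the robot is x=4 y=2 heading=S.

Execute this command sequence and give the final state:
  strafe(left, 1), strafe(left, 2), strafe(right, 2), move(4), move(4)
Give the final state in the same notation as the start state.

initial: x=4 y=2 heading=S
1. strafe(left, 1) → x=5 y=2 heading=S
2. strafe(left, 2) → x=7 y=2 heading=S
3. strafe(right, 2) → x=5 y=2 heading=S
4. move(4) → x=5 y=0 heading=S
5. move(4) → x=5 y=0 heading=S

x=5 y=0 heading=S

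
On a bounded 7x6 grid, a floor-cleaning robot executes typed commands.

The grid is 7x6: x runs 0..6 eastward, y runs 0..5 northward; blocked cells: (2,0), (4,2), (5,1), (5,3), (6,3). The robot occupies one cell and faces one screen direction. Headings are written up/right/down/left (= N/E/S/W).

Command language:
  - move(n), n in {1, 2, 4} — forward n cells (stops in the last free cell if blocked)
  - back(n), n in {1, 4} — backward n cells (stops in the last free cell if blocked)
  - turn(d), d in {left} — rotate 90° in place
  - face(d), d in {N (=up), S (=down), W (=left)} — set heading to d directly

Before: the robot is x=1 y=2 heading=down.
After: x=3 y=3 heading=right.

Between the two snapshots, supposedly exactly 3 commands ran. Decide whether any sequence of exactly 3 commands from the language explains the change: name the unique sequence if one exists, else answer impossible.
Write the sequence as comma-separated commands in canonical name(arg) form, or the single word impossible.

key: position moved to (3,3) AND the heading swung to E — translation plus rotation needed
from: x=1 y=2 heading=down
t=1 back(1) ⇒ x=1 y=3 heading=down
t=2 turn(left) ⇒ x=1 y=3 heading=right
t=3 move(2) ⇒ x=3 y=3 heading=right
uniquely the one of 729 3-step routes that fits.

back(1), turn(left), move(2)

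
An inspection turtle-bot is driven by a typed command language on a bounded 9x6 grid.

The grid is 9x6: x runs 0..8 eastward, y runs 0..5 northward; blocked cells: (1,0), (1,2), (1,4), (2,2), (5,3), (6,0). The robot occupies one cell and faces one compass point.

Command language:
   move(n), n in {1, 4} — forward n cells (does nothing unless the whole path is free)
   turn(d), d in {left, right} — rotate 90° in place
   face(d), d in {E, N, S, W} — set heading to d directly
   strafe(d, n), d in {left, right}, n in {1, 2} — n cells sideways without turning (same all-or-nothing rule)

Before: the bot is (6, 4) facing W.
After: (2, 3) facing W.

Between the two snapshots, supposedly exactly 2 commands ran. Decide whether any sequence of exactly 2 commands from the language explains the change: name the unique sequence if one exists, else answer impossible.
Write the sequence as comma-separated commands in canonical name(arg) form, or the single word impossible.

move(4), strafe(left, 1)

key: running strafe(left, 1) before move(4) would end elsewhere — order is forced
initial: (6, 4) facing W
step 1 (move(4)): (2, 4) facing W
step 2 (strafe(left, 1)): (2, 3) facing W
uniquely the one of 144 2-step routes that fits.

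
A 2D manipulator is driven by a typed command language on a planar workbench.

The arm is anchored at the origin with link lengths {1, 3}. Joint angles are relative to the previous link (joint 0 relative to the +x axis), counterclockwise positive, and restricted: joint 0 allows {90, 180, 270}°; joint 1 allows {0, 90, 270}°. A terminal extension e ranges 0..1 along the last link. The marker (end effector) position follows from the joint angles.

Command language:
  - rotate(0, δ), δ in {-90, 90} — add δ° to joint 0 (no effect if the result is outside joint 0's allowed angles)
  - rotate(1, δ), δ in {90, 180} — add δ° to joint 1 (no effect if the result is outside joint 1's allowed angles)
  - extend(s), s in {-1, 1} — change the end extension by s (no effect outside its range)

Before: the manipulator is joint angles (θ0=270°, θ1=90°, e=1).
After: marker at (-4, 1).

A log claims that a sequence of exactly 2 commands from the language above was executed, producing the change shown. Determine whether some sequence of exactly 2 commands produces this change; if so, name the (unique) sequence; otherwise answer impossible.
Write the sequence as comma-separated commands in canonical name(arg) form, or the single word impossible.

rotate(0, -90), rotate(0, -90)

t0: joint angles (θ0=270°, θ1=90°, e=1)
step 1 (rotate(0, -90)): joint angles (θ0=180°, θ1=90°, e=1)
step 2 (rotate(0, -90)): joint angles (θ0=90°, θ1=90°, e=1)
uniquely the one of 36 2-step routes that fits.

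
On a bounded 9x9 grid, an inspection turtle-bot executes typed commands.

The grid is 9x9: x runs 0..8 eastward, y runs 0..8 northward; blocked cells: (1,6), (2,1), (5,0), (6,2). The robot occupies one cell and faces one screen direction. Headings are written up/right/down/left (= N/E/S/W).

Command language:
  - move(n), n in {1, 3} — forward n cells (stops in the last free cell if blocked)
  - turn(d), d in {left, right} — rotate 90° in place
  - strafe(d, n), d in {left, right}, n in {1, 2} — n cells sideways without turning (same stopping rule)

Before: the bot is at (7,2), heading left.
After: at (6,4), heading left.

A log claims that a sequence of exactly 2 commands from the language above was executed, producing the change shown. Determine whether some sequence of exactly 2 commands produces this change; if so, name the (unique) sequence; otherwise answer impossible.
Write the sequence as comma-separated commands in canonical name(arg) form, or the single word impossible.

strafe(right, 2), move(1)

key: order matters: swapping strafe(right, 2) and move(1) lands elsewhere
from: at (7,2), heading left
[1] after strafe(right, 2): at (7,4), heading left
[2] after move(1): at (6,4), heading left
all 64 alternatives checked — unique.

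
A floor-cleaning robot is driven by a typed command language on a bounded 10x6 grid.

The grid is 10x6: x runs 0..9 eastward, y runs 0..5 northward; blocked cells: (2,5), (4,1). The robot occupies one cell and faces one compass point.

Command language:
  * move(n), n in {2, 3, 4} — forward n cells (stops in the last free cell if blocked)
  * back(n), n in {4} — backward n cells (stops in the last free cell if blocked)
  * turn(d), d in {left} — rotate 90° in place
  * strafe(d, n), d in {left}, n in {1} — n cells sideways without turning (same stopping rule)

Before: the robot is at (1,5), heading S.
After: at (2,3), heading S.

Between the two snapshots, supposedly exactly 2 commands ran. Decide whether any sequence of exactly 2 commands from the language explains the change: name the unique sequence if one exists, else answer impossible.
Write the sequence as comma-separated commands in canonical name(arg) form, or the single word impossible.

key: still facing S at the end — nothing in the sequence rotates
t0: at (1,5), heading S
[1] after move(2): at (1,3), heading S
[2] after strafe(left, 1): at (2,3), heading S
no other 2-command option fits: unique.

move(2), strafe(left, 1)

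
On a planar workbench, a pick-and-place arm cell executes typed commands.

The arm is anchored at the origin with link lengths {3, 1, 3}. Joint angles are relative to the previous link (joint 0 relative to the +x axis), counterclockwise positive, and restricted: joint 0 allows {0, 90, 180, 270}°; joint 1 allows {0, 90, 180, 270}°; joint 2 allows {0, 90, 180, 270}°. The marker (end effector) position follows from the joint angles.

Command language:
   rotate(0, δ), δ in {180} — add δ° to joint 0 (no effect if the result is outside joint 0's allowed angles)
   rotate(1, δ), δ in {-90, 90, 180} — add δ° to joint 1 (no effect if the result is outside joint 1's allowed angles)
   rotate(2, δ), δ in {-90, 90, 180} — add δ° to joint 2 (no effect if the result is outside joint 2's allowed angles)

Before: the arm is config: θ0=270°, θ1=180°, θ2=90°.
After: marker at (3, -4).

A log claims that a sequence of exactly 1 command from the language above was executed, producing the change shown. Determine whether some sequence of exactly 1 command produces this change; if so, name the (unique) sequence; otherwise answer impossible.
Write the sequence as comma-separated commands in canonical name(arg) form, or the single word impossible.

begin: config: θ0=270°, θ1=180°, θ2=90°
step 1 (rotate(1, 180)): config: θ0=270°, θ1=0°, θ2=90°
no rival 1-sequence matches.

rotate(1, 180)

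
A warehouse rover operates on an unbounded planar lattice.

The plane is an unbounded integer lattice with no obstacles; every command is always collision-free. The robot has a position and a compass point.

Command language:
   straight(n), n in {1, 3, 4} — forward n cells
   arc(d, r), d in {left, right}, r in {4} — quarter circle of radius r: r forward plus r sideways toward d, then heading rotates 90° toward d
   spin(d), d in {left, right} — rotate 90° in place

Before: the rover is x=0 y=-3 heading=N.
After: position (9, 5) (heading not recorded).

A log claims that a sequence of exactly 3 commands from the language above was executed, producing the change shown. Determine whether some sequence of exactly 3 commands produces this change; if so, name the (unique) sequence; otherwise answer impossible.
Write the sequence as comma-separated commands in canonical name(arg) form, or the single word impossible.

arc(right, 4), straight(1), arc(left, 4)

key: order matters: swapping arc(right, 4) and arc(left, 4) lands elsewhere
start: x=0 y=-3 heading=N
[1] after arc(right, 4): x=4 y=1 heading=E
[2] after straight(1): x=5 y=1 heading=E
[3] after arc(left, 4): x=9 y=5 heading=N
no other 3-command option fits: unique.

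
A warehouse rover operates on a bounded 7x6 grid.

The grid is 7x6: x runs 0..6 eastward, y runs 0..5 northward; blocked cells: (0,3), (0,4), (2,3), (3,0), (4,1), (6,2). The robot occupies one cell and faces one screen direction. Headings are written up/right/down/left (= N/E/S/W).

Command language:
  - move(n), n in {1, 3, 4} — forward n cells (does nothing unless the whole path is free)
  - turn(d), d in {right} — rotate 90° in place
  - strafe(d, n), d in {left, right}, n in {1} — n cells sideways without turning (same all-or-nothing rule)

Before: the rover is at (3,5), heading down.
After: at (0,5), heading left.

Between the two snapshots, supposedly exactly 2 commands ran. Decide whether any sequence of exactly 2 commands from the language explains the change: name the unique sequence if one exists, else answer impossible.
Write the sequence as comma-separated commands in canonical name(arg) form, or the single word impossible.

key: position moved to (0,5) AND the heading swung to W — translation plus rotation needed
from: at (3,5), heading down
1. turn(right) → at (3,5), heading left
2. move(3) → at (0,5), heading left
no rival 2-sequence matches.

turn(right), move(3)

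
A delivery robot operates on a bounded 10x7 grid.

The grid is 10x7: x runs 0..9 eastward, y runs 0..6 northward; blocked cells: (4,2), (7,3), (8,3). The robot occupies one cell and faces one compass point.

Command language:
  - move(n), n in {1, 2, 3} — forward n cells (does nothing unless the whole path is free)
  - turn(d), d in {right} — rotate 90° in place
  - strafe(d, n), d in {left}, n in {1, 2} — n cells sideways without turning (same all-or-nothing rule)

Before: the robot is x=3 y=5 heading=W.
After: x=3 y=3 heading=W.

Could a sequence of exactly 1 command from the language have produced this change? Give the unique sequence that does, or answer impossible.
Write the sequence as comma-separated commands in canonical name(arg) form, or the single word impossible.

strafe(left, 2)

key: heading stays W — the single command does not turn
initial: x=3 y=5 heading=W
[1] after strafe(left, 2): x=3 y=3 heading=W
all 6 alternatives checked — unique.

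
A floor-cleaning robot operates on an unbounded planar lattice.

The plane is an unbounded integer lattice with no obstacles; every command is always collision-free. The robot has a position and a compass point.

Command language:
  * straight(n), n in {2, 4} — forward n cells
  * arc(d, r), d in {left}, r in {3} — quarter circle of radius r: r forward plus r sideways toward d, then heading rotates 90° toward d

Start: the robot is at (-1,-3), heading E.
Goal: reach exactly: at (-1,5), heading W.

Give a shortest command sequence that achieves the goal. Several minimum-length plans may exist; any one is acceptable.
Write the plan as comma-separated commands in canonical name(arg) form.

arc(left, 3), straight(2), arc(left, 3)

initial: at (-1,-3), heading E
1. arc(left, 3) → at (2,0), heading N
2. straight(2) → at (2,2), heading N
3. arc(left, 3) → at (-1,5), heading W
no 2-step plan works, so 3 is optimal.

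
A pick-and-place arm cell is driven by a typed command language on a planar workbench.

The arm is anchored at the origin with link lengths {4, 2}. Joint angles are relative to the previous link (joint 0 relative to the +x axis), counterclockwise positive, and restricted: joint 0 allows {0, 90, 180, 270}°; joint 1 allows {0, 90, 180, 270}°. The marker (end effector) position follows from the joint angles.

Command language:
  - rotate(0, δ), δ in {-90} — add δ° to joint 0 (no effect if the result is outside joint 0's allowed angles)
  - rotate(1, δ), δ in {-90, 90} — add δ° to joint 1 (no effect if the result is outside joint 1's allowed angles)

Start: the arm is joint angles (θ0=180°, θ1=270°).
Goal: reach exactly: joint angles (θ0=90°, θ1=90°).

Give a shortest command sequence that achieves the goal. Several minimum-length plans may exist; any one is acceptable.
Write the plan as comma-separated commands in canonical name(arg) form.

begin: joint angles (θ0=180°, θ1=270°)
step 1 (rotate(0, -90)): joint angles (θ0=90°, θ1=270°)
step 2 (rotate(1, 90)): joint angles (θ0=90°, θ1=0°)
step 3 (rotate(1, 90)): joint angles (θ0=90°, θ1=90°)
nothing shorter than 3 reaches the goal.

rotate(0, -90), rotate(1, 90), rotate(1, 90)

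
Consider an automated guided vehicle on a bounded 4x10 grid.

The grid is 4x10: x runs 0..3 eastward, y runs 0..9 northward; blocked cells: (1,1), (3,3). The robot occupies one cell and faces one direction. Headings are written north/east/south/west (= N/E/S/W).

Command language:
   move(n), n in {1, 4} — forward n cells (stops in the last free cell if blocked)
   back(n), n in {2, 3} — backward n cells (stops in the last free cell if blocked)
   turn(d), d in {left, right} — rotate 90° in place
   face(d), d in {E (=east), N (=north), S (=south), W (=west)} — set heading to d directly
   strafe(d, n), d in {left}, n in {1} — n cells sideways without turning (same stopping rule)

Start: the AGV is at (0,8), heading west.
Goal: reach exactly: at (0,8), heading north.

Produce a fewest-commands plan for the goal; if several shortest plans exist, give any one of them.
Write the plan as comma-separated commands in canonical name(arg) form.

initial: at (0,8), heading west
1. face(N) → at (0,8), heading north
no 0-step plan works, so 1 is optimal.

face(N)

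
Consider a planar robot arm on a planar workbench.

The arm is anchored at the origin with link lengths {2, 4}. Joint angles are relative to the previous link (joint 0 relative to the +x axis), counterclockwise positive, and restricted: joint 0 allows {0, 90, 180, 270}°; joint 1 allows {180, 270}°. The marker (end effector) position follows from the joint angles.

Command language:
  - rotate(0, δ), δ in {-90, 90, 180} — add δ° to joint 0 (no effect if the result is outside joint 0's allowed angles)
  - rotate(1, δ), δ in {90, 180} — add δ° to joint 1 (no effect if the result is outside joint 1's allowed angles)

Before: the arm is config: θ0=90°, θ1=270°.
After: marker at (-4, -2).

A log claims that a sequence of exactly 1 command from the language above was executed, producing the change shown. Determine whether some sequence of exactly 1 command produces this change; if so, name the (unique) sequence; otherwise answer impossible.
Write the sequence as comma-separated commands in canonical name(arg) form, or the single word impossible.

t0: config: θ0=90°, θ1=270°
t=1 rotate(0, 180) ⇒ config: θ0=270°, θ1=270°
uniquely the one of 5 1-step routes that fits.

rotate(0, 180)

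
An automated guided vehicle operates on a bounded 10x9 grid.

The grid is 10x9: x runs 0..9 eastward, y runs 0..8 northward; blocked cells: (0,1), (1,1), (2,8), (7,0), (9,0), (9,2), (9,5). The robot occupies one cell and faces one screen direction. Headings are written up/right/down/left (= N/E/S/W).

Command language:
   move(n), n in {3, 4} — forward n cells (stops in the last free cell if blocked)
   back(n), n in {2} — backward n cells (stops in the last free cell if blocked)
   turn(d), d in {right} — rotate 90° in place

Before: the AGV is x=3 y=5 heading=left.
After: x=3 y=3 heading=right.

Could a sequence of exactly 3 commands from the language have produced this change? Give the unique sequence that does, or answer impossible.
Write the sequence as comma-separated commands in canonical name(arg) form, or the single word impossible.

key: position moved to (3,3) AND the heading swung to E — translation plus rotation needed
t0: x=3 y=5 heading=left
t=1 turn(right) ⇒ x=3 y=5 heading=up
t=2 back(2) ⇒ x=3 y=3 heading=up
t=3 turn(right) ⇒ x=3 y=3 heading=right
no other 3-command option fits: unique.

turn(right), back(2), turn(right)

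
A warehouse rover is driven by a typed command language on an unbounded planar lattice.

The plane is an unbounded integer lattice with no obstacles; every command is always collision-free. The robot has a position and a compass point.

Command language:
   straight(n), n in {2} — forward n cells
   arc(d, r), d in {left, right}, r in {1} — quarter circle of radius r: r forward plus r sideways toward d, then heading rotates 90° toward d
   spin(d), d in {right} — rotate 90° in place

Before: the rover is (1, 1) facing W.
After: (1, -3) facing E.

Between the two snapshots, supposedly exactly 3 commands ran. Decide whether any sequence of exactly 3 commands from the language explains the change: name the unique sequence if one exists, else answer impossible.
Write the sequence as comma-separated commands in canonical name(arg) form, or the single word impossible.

arc(left, 1), straight(2), arc(left, 1)

key: cell and facing (now E) both changed — the 3 commands mix motion and turning
start: (1, 1) facing W
[1] after arc(left, 1): (0, 0) facing S
[2] after straight(2): (0, -2) facing S
[3] after arc(left, 1): (1, -3) facing E
uniquely the one of 64 3-step routes that fits.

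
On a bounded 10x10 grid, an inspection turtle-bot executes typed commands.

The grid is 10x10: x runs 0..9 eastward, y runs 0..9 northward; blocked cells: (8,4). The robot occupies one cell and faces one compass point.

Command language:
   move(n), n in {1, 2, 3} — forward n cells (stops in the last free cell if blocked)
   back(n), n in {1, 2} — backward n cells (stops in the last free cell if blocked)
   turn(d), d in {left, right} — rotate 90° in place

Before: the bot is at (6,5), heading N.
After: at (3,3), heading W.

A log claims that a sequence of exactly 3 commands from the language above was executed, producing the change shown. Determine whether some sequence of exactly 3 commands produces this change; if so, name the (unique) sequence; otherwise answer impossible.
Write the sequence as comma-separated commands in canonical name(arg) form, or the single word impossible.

back(2), turn(left), move(3)

key: running move(3) before back(2) would end elsewhere — order is forced
from: at (6,5), heading N
step 1 (back(2)): at (6,3), heading N
step 2 (turn(left)): at (6,3), heading W
step 3 (move(3)): at (3,3), heading W
uniquely the one of 343 3-step routes that fits.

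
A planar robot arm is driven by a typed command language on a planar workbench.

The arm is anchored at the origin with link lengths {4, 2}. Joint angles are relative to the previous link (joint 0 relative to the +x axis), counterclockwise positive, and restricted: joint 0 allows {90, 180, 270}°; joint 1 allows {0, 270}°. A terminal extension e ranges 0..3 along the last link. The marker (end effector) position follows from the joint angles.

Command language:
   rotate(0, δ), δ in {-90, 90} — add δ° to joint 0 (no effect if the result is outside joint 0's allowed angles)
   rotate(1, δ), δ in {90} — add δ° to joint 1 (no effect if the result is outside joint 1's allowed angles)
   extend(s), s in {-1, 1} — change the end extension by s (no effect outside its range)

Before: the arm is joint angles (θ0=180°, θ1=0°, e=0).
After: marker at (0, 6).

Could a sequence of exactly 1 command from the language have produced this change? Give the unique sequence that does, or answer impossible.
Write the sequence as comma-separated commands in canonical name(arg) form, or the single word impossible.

rotate(0, -90)

t0: joint angles (θ0=180°, θ1=0°, e=0)
1. rotate(0, -90) → joint angles (θ0=90°, θ1=0°, e=0)
no other 1-command option fits: unique.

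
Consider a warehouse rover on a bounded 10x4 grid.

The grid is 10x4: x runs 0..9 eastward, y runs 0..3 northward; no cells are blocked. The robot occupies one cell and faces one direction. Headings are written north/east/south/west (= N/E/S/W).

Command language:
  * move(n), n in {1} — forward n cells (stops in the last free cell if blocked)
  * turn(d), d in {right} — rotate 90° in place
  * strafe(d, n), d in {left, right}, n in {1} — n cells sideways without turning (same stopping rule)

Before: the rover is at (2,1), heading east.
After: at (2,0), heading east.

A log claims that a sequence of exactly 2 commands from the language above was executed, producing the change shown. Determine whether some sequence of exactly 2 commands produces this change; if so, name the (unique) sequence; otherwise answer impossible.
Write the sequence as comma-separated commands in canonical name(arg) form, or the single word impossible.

strafe(right, 1), strafe(right, 1)

key: heading stays E — no command in the sequence turns
begin: at (2,1), heading east
step 1 (strafe(right, 1)): at (2,0), heading east
step 2 (strafe(right, 1)): at (2,0), heading east
no rival 2-sequence matches.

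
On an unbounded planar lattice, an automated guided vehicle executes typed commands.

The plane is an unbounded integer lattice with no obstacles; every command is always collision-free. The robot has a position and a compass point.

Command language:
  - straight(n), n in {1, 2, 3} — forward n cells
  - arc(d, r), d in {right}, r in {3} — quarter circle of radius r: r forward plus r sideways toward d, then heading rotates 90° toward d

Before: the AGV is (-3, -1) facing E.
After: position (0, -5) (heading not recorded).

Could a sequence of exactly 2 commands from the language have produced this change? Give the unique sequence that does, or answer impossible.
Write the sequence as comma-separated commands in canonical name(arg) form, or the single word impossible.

key: running straight(1) before arc(right, 3) would end elsewhere — order is forced
t0: (-3, -1) facing E
[1] after arc(right, 3): (0, -4) facing S
[2] after straight(1): (0, -5) facing S
no rival 2-sequence matches.

arc(right, 3), straight(1)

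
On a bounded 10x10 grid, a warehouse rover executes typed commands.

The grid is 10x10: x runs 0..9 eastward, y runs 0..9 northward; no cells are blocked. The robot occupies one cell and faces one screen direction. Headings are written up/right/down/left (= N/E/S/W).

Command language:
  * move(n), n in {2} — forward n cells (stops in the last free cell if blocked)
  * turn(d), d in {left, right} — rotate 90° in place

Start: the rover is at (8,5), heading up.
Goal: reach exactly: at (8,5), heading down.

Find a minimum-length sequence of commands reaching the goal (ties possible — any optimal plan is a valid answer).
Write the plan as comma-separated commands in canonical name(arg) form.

begin: at (8,5), heading up
t=1 turn(left) ⇒ at (8,5), heading left
t=2 turn(left) ⇒ at (8,5), heading down
shorter routes all fall short; 2 is best.

turn(left), turn(left)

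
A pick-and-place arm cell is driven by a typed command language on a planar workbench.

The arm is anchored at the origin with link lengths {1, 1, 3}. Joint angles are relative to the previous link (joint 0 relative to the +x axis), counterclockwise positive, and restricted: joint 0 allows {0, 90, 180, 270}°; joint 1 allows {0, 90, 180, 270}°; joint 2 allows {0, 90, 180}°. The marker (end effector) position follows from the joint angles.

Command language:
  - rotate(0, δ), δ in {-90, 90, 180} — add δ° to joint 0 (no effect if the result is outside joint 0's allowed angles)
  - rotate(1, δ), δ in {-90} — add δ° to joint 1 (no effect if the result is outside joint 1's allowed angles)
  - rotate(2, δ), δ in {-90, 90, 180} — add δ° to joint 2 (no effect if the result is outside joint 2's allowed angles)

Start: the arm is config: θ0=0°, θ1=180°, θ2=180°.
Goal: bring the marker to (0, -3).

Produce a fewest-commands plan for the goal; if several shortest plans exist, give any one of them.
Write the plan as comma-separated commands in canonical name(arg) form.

initial: config: θ0=0°, θ1=180°, θ2=180°
t=1 rotate(2, -90) ⇒ config: θ0=0°, θ1=180°, θ2=90°
no 0-step plan works, so 1 is optimal.

rotate(2, -90)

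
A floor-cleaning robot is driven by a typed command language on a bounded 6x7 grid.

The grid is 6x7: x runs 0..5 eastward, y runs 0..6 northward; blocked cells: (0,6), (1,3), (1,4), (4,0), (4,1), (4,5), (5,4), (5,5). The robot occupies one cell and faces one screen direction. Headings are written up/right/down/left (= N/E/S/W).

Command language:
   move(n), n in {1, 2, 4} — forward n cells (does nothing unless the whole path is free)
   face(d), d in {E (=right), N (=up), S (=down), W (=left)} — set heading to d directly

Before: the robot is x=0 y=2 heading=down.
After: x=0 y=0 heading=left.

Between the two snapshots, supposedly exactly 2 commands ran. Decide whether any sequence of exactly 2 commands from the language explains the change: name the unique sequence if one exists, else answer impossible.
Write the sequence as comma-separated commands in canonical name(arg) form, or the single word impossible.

key: position moved to (0,0) AND the heading swung to W — translation plus rotation needed
begin: x=0 y=2 heading=down
[1] after move(2): x=0 y=0 heading=down
[2] after face(W): x=0 y=0 heading=left
no rival 2-sequence matches.

move(2), face(W)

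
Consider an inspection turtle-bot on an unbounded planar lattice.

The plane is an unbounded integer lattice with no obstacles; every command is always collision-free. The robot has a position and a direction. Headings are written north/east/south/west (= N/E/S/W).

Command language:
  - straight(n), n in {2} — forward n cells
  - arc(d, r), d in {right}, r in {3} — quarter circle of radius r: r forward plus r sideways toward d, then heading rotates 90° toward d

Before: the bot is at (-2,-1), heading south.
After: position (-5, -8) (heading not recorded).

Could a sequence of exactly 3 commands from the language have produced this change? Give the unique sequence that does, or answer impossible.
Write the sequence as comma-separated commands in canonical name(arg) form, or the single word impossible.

straight(2), straight(2), arc(right, 3)

key: order matters: swapping straight(2) and arc(right, 3) lands elsewhere
t0: at (-2,-1), heading south
step 1 (straight(2)): at (-2,-3), heading south
step 2 (straight(2)): at (-2,-5), heading south
step 3 (arc(right, 3)): at (-5,-8), heading west
no other 3-command option fits: unique.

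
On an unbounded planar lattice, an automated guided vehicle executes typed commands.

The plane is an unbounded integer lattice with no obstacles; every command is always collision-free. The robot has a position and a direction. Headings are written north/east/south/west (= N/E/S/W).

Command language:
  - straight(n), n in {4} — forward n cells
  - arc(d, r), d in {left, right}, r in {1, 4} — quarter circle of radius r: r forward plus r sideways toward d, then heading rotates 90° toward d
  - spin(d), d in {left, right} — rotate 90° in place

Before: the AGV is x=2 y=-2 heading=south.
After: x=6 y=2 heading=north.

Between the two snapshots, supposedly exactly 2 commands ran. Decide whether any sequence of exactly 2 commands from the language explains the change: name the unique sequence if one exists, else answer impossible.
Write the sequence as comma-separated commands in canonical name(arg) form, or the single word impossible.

key: position moved to (6,2) AND the heading swung to N — translation plus rotation needed
t0: x=2 y=-2 heading=south
step 1 (spin(left)): x=2 y=-2 heading=east
step 2 (arc(left, 4)): x=6 y=2 heading=north
no other 2-command option fits: unique.

spin(left), arc(left, 4)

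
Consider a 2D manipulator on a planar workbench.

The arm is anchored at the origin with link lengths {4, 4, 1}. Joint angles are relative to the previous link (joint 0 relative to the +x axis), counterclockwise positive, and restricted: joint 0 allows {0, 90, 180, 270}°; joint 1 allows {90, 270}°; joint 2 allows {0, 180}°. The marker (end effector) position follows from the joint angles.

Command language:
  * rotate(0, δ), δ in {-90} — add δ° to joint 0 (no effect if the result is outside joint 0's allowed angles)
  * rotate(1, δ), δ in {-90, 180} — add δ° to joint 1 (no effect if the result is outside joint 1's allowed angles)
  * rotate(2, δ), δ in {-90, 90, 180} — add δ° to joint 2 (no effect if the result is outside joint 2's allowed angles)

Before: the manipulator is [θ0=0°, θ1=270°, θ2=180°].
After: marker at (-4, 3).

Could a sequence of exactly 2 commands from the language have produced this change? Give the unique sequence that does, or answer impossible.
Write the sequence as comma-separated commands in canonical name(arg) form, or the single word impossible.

initial: [θ0=0°, θ1=270°, θ2=180°]
step 1 (rotate(0, -90)): [θ0=270°, θ1=270°, θ2=180°]
step 2 (rotate(0, -90)): [θ0=180°, θ1=270°, θ2=180°]
uniquely the one of 36 2-step routes that fits.

rotate(0, -90), rotate(0, -90)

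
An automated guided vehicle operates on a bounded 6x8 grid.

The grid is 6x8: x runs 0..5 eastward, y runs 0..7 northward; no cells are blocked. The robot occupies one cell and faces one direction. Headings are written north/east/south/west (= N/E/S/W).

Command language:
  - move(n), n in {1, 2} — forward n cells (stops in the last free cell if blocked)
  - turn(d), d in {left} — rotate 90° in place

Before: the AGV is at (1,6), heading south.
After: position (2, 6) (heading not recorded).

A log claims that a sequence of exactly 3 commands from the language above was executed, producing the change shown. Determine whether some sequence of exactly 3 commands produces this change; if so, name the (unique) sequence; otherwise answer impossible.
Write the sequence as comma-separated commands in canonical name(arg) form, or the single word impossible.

initial: at (1,6), heading south
step 1 (turn(left)): at (1,6), heading east
step 2 (move(1)): at (2,6), heading east
step 3 (turn(left)): at (2,6), heading north
no other 3-command option fits: unique.

turn(left), move(1), turn(left)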